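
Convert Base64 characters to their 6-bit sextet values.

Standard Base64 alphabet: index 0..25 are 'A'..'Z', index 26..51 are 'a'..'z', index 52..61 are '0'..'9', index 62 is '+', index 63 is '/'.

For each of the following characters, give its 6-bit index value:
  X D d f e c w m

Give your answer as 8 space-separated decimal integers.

'X': A..Z range, ord('X') − ord('A') = 23
'D': A..Z range, ord('D') − ord('A') = 3
'd': a..z range, 26 + ord('d') − ord('a') = 29
'f': a..z range, 26 + ord('f') − ord('a') = 31
'e': a..z range, 26 + ord('e') − ord('a') = 30
'c': a..z range, 26 + ord('c') − ord('a') = 28
'w': a..z range, 26 + ord('w') − ord('a') = 48
'm': a..z range, 26 + ord('m') − ord('a') = 38

Answer: 23 3 29 31 30 28 48 38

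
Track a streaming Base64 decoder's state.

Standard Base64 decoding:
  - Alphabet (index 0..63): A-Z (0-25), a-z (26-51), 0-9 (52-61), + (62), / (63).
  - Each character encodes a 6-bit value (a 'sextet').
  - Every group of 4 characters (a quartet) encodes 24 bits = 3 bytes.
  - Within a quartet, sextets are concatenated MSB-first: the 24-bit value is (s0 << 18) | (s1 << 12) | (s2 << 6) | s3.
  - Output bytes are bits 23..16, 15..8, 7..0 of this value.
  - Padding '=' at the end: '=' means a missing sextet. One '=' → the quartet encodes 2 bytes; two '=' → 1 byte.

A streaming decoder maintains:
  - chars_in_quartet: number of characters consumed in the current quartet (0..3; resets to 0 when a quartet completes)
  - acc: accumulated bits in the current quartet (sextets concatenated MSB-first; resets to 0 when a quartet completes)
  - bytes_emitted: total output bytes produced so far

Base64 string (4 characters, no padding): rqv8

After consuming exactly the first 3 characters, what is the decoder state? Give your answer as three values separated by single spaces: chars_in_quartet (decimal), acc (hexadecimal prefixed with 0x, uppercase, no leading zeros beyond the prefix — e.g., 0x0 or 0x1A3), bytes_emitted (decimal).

After char 0 ('r'=43): chars_in_quartet=1 acc=0x2B bytes_emitted=0
After char 1 ('q'=42): chars_in_quartet=2 acc=0xAEA bytes_emitted=0
After char 2 ('v'=47): chars_in_quartet=3 acc=0x2BAAF bytes_emitted=0

Answer: 3 0x2BAAF 0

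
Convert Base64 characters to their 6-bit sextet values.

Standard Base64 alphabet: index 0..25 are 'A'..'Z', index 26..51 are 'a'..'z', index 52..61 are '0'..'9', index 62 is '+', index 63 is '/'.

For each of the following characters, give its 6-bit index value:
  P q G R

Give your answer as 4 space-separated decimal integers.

'P': A..Z range, ord('P') − ord('A') = 15
'q': a..z range, 26 + ord('q') − ord('a') = 42
'G': A..Z range, ord('G') − ord('A') = 6
'R': A..Z range, ord('R') − ord('A') = 17

Answer: 15 42 6 17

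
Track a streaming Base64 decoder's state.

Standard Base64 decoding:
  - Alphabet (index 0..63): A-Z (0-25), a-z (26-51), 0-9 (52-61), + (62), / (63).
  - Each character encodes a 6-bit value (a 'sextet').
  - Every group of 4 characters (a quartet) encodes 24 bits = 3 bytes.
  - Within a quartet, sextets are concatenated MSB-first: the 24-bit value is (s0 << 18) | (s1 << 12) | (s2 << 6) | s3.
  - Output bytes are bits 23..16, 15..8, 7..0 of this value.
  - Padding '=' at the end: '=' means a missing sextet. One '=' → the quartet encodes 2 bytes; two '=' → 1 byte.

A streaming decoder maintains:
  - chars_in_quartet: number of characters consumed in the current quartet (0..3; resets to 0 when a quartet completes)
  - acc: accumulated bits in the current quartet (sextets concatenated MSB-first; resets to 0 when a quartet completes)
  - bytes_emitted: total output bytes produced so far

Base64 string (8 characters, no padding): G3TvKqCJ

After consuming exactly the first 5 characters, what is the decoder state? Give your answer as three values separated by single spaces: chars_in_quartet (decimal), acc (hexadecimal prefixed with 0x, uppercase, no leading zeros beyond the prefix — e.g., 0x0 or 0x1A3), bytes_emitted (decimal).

After char 0 ('G'=6): chars_in_quartet=1 acc=0x6 bytes_emitted=0
After char 1 ('3'=55): chars_in_quartet=2 acc=0x1B7 bytes_emitted=0
After char 2 ('T'=19): chars_in_quartet=3 acc=0x6DD3 bytes_emitted=0
After char 3 ('v'=47): chars_in_quartet=4 acc=0x1B74EF -> emit 1B 74 EF, reset; bytes_emitted=3
After char 4 ('K'=10): chars_in_quartet=1 acc=0xA bytes_emitted=3

Answer: 1 0xA 3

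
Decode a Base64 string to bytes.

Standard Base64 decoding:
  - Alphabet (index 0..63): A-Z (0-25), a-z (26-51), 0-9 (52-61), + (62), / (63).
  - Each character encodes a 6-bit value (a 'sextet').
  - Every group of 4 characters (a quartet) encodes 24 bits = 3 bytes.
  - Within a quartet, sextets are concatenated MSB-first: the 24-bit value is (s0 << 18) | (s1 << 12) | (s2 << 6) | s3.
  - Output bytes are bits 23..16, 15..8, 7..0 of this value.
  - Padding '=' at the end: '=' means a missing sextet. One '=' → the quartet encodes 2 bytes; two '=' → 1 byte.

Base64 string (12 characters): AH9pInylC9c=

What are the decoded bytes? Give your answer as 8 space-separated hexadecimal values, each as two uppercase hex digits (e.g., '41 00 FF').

Answer: 00 7F 69 22 7C A5 0B D7

Derivation:
After char 0 ('A'=0): chars_in_quartet=1 acc=0x0 bytes_emitted=0
After char 1 ('H'=7): chars_in_quartet=2 acc=0x7 bytes_emitted=0
After char 2 ('9'=61): chars_in_quartet=3 acc=0x1FD bytes_emitted=0
After char 3 ('p'=41): chars_in_quartet=4 acc=0x7F69 -> emit 00 7F 69, reset; bytes_emitted=3
After char 4 ('I'=8): chars_in_quartet=1 acc=0x8 bytes_emitted=3
After char 5 ('n'=39): chars_in_quartet=2 acc=0x227 bytes_emitted=3
After char 6 ('y'=50): chars_in_quartet=3 acc=0x89F2 bytes_emitted=3
After char 7 ('l'=37): chars_in_quartet=4 acc=0x227CA5 -> emit 22 7C A5, reset; bytes_emitted=6
After char 8 ('C'=2): chars_in_quartet=1 acc=0x2 bytes_emitted=6
After char 9 ('9'=61): chars_in_quartet=2 acc=0xBD bytes_emitted=6
After char 10 ('c'=28): chars_in_quartet=3 acc=0x2F5C bytes_emitted=6
Padding '=': partial quartet acc=0x2F5C -> emit 0B D7; bytes_emitted=8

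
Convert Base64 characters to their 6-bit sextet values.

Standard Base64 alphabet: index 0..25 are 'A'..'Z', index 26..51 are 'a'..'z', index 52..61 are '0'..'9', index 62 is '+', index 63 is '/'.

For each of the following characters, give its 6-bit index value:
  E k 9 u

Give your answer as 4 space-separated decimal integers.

Answer: 4 36 61 46

Derivation:
'E': A..Z range, ord('E') − ord('A') = 4
'k': a..z range, 26 + ord('k') − ord('a') = 36
'9': 0..9 range, 52 + ord('9') − ord('0') = 61
'u': a..z range, 26 + ord('u') − ord('a') = 46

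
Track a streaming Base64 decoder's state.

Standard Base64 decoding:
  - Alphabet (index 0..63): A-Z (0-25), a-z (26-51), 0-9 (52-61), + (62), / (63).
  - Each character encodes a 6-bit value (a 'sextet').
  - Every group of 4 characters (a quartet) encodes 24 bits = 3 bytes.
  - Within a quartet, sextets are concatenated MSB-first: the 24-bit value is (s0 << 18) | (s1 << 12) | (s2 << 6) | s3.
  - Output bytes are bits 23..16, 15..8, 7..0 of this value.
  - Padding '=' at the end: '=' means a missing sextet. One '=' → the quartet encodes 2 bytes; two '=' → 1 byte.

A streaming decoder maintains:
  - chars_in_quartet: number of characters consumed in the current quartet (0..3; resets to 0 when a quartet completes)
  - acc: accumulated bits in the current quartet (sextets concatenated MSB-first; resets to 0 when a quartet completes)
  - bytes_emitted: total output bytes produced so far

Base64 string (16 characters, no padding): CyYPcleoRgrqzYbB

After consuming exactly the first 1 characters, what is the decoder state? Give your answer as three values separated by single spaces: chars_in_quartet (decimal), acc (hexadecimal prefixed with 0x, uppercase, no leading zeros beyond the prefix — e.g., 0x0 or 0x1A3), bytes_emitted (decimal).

Answer: 1 0x2 0

Derivation:
After char 0 ('C'=2): chars_in_quartet=1 acc=0x2 bytes_emitted=0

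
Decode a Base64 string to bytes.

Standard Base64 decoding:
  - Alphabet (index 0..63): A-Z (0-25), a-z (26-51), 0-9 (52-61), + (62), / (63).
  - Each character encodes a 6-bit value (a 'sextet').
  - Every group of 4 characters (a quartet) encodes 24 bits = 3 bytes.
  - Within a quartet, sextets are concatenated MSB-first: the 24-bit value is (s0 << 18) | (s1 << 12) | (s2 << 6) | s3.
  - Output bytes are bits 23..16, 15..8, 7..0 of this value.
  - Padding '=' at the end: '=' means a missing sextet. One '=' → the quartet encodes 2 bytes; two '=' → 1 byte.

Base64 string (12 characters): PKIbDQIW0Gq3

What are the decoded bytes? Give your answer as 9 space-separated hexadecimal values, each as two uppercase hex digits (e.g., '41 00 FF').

After char 0 ('P'=15): chars_in_quartet=1 acc=0xF bytes_emitted=0
After char 1 ('K'=10): chars_in_quartet=2 acc=0x3CA bytes_emitted=0
After char 2 ('I'=8): chars_in_quartet=3 acc=0xF288 bytes_emitted=0
After char 3 ('b'=27): chars_in_quartet=4 acc=0x3CA21B -> emit 3C A2 1B, reset; bytes_emitted=3
After char 4 ('D'=3): chars_in_quartet=1 acc=0x3 bytes_emitted=3
After char 5 ('Q'=16): chars_in_quartet=2 acc=0xD0 bytes_emitted=3
After char 6 ('I'=8): chars_in_quartet=3 acc=0x3408 bytes_emitted=3
After char 7 ('W'=22): chars_in_quartet=4 acc=0xD0216 -> emit 0D 02 16, reset; bytes_emitted=6
After char 8 ('0'=52): chars_in_quartet=1 acc=0x34 bytes_emitted=6
After char 9 ('G'=6): chars_in_quartet=2 acc=0xD06 bytes_emitted=6
After char 10 ('q'=42): chars_in_quartet=3 acc=0x341AA bytes_emitted=6
After char 11 ('3'=55): chars_in_quartet=4 acc=0xD06AB7 -> emit D0 6A B7, reset; bytes_emitted=9

Answer: 3C A2 1B 0D 02 16 D0 6A B7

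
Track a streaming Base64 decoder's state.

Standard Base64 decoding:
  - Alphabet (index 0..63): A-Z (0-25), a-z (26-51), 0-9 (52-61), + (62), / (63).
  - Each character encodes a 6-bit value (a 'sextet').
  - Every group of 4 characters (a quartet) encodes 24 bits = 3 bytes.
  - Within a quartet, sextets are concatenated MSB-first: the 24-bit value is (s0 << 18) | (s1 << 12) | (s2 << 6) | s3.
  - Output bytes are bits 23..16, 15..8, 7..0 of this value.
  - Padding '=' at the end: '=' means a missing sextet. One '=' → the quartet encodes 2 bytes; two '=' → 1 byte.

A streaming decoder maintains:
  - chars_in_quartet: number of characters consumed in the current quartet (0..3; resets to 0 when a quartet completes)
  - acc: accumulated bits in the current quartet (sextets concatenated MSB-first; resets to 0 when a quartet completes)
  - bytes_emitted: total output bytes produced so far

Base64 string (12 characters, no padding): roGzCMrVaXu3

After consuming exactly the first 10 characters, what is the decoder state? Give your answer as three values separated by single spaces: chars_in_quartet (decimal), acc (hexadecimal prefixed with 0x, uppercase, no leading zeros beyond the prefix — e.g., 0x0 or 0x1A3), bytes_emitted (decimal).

Answer: 2 0x697 6

Derivation:
After char 0 ('r'=43): chars_in_quartet=1 acc=0x2B bytes_emitted=0
After char 1 ('o'=40): chars_in_quartet=2 acc=0xAE8 bytes_emitted=0
After char 2 ('G'=6): chars_in_quartet=3 acc=0x2BA06 bytes_emitted=0
After char 3 ('z'=51): chars_in_quartet=4 acc=0xAE81B3 -> emit AE 81 B3, reset; bytes_emitted=3
After char 4 ('C'=2): chars_in_quartet=1 acc=0x2 bytes_emitted=3
After char 5 ('M'=12): chars_in_quartet=2 acc=0x8C bytes_emitted=3
After char 6 ('r'=43): chars_in_quartet=3 acc=0x232B bytes_emitted=3
After char 7 ('V'=21): chars_in_quartet=4 acc=0x8CAD5 -> emit 08 CA D5, reset; bytes_emitted=6
After char 8 ('a'=26): chars_in_quartet=1 acc=0x1A bytes_emitted=6
After char 9 ('X'=23): chars_in_quartet=2 acc=0x697 bytes_emitted=6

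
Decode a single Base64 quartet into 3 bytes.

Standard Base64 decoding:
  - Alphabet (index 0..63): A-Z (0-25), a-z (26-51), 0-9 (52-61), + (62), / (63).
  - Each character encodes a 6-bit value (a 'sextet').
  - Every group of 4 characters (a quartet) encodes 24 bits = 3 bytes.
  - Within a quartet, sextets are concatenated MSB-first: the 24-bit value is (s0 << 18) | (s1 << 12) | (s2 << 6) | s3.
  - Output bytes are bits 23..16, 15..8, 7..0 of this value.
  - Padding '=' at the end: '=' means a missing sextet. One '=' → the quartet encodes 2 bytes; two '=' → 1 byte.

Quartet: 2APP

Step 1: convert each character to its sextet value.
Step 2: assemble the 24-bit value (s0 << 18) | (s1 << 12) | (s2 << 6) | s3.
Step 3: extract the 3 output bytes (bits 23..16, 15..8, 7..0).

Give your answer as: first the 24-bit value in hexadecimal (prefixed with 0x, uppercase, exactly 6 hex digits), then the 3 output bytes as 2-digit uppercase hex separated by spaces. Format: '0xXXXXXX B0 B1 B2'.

Sextets: 2=54, A=0, P=15, P=15
24-bit: (54<<18) | (0<<12) | (15<<6) | 15
      = 0xD80000 | 0x000000 | 0x0003C0 | 0x00000F
      = 0xD803CF
Bytes: (v>>16)&0xFF=D8, (v>>8)&0xFF=03, v&0xFF=CF

Answer: 0xD803CF D8 03 CF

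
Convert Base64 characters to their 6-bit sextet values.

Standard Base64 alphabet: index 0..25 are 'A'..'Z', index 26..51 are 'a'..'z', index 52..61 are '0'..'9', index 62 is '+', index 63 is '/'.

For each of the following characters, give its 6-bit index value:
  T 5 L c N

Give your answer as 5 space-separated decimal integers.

'T': A..Z range, ord('T') − ord('A') = 19
'5': 0..9 range, 52 + ord('5') − ord('0') = 57
'L': A..Z range, ord('L') − ord('A') = 11
'c': a..z range, 26 + ord('c') − ord('a') = 28
'N': A..Z range, ord('N') − ord('A') = 13

Answer: 19 57 11 28 13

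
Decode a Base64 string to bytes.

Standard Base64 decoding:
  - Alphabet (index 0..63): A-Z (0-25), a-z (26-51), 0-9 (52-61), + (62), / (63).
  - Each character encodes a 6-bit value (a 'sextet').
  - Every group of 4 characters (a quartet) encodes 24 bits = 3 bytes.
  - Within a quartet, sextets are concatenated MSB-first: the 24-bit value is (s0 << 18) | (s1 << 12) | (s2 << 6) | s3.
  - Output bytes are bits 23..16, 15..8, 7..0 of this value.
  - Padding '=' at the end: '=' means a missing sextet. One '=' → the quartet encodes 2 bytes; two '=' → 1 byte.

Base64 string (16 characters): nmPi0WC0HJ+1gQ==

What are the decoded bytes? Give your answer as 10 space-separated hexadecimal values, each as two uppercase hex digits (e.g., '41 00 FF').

Answer: 9E 63 E2 D1 60 B4 1C 9F B5 81

Derivation:
After char 0 ('n'=39): chars_in_quartet=1 acc=0x27 bytes_emitted=0
After char 1 ('m'=38): chars_in_quartet=2 acc=0x9E6 bytes_emitted=0
After char 2 ('P'=15): chars_in_quartet=3 acc=0x2798F bytes_emitted=0
After char 3 ('i'=34): chars_in_quartet=4 acc=0x9E63E2 -> emit 9E 63 E2, reset; bytes_emitted=3
After char 4 ('0'=52): chars_in_quartet=1 acc=0x34 bytes_emitted=3
After char 5 ('W'=22): chars_in_quartet=2 acc=0xD16 bytes_emitted=3
After char 6 ('C'=2): chars_in_quartet=3 acc=0x34582 bytes_emitted=3
After char 7 ('0'=52): chars_in_quartet=4 acc=0xD160B4 -> emit D1 60 B4, reset; bytes_emitted=6
After char 8 ('H'=7): chars_in_quartet=1 acc=0x7 bytes_emitted=6
After char 9 ('J'=9): chars_in_quartet=2 acc=0x1C9 bytes_emitted=6
After char 10 ('+'=62): chars_in_quartet=3 acc=0x727E bytes_emitted=6
After char 11 ('1'=53): chars_in_quartet=4 acc=0x1C9FB5 -> emit 1C 9F B5, reset; bytes_emitted=9
After char 12 ('g'=32): chars_in_quartet=1 acc=0x20 bytes_emitted=9
After char 13 ('Q'=16): chars_in_quartet=2 acc=0x810 bytes_emitted=9
Padding '==': partial quartet acc=0x810 -> emit 81; bytes_emitted=10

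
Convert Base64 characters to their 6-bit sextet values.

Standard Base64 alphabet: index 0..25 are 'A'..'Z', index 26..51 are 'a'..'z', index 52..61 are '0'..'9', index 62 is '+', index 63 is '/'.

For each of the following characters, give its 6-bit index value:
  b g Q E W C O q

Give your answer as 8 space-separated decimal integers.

'b': a..z range, 26 + ord('b') − ord('a') = 27
'g': a..z range, 26 + ord('g') − ord('a') = 32
'Q': A..Z range, ord('Q') − ord('A') = 16
'E': A..Z range, ord('E') − ord('A') = 4
'W': A..Z range, ord('W') − ord('A') = 22
'C': A..Z range, ord('C') − ord('A') = 2
'O': A..Z range, ord('O') − ord('A') = 14
'q': a..z range, 26 + ord('q') − ord('a') = 42

Answer: 27 32 16 4 22 2 14 42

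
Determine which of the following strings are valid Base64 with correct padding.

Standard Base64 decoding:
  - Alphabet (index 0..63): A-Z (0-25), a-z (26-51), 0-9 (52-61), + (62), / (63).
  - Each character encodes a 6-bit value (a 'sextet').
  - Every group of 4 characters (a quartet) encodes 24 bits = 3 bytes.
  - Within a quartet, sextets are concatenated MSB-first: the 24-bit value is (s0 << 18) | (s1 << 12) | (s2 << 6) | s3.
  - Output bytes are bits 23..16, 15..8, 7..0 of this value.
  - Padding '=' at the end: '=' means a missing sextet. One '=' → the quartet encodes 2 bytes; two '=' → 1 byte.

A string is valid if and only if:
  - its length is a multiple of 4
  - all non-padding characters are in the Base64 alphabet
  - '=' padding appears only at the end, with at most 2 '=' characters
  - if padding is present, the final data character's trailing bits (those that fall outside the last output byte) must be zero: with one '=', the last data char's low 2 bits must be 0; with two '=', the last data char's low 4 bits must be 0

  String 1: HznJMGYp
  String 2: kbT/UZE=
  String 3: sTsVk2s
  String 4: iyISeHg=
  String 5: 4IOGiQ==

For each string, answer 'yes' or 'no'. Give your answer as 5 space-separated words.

Answer: yes yes no yes yes

Derivation:
String 1: 'HznJMGYp' → valid
String 2: 'kbT/UZE=' → valid
String 3: 'sTsVk2s' → invalid (len=7 not mult of 4)
String 4: 'iyISeHg=' → valid
String 5: '4IOGiQ==' → valid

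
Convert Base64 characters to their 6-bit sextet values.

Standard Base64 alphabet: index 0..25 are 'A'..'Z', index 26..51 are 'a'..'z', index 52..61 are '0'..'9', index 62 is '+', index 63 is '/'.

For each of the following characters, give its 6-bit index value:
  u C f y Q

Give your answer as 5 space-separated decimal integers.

'u': a..z range, 26 + ord('u') − ord('a') = 46
'C': A..Z range, ord('C') − ord('A') = 2
'f': a..z range, 26 + ord('f') − ord('a') = 31
'y': a..z range, 26 + ord('y') − ord('a') = 50
'Q': A..Z range, ord('Q') − ord('A') = 16

Answer: 46 2 31 50 16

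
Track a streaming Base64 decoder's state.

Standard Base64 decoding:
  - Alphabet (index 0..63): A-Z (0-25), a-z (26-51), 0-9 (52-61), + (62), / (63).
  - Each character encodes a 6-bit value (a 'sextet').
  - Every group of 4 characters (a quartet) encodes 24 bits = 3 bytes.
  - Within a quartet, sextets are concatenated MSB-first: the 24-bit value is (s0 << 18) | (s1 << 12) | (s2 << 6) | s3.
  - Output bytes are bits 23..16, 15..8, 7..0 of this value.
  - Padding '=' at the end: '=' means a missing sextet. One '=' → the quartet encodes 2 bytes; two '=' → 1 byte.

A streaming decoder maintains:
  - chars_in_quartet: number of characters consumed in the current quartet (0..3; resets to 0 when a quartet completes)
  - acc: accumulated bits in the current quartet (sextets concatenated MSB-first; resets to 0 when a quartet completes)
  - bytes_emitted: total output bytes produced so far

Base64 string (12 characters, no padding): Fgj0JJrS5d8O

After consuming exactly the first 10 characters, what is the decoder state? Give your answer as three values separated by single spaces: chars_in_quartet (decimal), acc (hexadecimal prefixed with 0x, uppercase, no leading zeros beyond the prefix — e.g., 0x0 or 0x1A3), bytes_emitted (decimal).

Answer: 2 0xE5D 6

Derivation:
After char 0 ('F'=5): chars_in_quartet=1 acc=0x5 bytes_emitted=0
After char 1 ('g'=32): chars_in_quartet=2 acc=0x160 bytes_emitted=0
After char 2 ('j'=35): chars_in_quartet=3 acc=0x5823 bytes_emitted=0
After char 3 ('0'=52): chars_in_quartet=4 acc=0x1608F4 -> emit 16 08 F4, reset; bytes_emitted=3
After char 4 ('J'=9): chars_in_quartet=1 acc=0x9 bytes_emitted=3
After char 5 ('J'=9): chars_in_quartet=2 acc=0x249 bytes_emitted=3
After char 6 ('r'=43): chars_in_quartet=3 acc=0x926B bytes_emitted=3
After char 7 ('S'=18): chars_in_quartet=4 acc=0x249AD2 -> emit 24 9A D2, reset; bytes_emitted=6
After char 8 ('5'=57): chars_in_quartet=1 acc=0x39 bytes_emitted=6
After char 9 ('d'=29): chars_in_quartet=2 acc=0xE5D bytes_emitted=6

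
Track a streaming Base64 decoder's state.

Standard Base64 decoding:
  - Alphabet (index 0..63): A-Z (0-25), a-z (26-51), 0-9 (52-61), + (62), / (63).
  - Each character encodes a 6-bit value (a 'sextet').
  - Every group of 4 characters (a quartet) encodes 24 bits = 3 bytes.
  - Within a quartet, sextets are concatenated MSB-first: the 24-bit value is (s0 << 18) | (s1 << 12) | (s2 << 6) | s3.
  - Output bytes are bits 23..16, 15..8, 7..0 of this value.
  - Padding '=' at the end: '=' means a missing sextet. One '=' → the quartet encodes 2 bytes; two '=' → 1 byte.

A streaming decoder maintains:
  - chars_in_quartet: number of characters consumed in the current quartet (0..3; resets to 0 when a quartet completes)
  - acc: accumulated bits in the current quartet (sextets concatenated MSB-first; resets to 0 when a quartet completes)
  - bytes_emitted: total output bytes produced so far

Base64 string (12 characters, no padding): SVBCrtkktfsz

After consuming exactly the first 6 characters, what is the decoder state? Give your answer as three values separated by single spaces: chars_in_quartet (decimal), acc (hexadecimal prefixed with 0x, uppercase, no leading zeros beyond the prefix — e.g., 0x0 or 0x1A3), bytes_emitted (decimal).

After char 0 ('S'=18): chars_in_quartet=1 acc=0x12 bytes_emitted=0
After char 1 ('V'=21): chars_in_quartet=2 acc=0x495 bytes_emitted=0
After char 2 ('B'=1): chars_in_quartet=3 acc=0x12541 bytes_emitted=0
After char 3 ('C'=2): chars_in_quartet=4 acc=0x495042 -> emit 49 50 42, reset; bytes_emitted=3
After char 4 ('r'=43): chars_in_quartet=1 acc=0x2B bytes_emitted=3
After char 5 ('t'=45): chars_in_quartet=2 acc=0xAED bytes_emitted=3

Answer: 2 0xAED 3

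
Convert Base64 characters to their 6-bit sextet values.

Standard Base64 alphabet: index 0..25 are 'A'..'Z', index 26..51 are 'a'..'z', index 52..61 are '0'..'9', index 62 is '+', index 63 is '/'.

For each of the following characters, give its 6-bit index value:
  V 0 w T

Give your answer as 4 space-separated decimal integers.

Answer: 21 52 48 19

Derivation:
'V': A..Z range, ord('V') − ord('A') = 21
'0': 0..9 range, 52 + ord('0') − ord('0') = 52
'w': a..z range, 26 + ord('w') − ord('a') = 48
'T': A..Z range, ord('T') − ord('A') = 19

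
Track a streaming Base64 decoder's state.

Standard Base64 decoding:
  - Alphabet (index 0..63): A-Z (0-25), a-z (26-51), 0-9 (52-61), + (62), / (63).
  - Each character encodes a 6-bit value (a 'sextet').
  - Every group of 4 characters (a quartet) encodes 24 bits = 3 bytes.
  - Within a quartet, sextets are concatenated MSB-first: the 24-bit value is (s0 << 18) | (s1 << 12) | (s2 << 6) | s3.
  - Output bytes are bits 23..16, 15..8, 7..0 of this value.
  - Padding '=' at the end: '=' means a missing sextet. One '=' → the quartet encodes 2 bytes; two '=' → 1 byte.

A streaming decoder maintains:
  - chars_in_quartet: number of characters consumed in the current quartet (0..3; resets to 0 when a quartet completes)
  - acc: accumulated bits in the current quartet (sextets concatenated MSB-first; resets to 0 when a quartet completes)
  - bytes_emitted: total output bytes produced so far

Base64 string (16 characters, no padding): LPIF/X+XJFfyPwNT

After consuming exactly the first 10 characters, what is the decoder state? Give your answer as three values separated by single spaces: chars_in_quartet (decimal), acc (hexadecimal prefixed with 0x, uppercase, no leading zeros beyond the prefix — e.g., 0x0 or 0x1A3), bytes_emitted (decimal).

Answer: 2 0x245 6

Derivation:
After char 0 ('L'=11): chars_in_quartet=1 acc=0xB bytes_emitted=0
After char 1 ('P'=15): chars_in_quartet=2 acc=0x2CF bytes_emitted=0
After char 2 ('I'=8): chars_in_quartet=3 acc=0xB3C8 bytes_emitted=0
After char 3 ('F'=5): chars_in_quartet=4 acc=0x2CF205 -> emit 2C F2 05, reset; bytes_emitted=3
After char 4 ('/'=63): chars_in_quartet=1 acc=0x3F bytes_emitted=3
After char 5 ('X'=23): chars_in_quartet=2 acc=0xFD7 bytes_emitted=3
After char 6 ('+'=62): chars_in_quartet=3 acc=0x3F5FE bytes_emitted=3
After char 7 ('X'=23): chars_in_quartet=4 acc=0xFD7F97 -> emit FD 7F 97, reset; bytes_emitted=6
After char 8 ('J'=9): chars_in_quartet=1 acc=0x9 bytes_emitted=6
After char 9 ('F'=5): chars_in_quartet=2 acc=0x245 bytes_emitted=6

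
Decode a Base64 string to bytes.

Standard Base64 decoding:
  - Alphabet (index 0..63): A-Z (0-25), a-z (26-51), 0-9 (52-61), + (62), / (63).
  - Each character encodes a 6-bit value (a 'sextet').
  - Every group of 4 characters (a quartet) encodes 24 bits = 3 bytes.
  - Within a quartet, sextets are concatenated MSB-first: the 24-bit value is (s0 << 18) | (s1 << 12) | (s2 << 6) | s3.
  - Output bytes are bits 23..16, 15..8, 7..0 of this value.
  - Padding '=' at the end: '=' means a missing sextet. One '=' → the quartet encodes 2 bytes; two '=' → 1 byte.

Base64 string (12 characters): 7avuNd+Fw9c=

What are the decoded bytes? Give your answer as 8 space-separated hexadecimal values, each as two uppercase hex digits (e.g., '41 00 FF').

Answer: ED AB EE 35 DF 85 C3 D7

Derivation:
After char 0 ('7'=59): chars_in_quartet=1 acc=0x3B bytes_emitted=0
After char 1 ('a'=26): chars_in_quartet=2 acc=0xEDA bytes_emitted=0
After char 2 ('v'=47): chars_in_quartet=3 acc=0x3B6AF bytes_emitted=0
After char 3 ('u'=46): chars_in_quartet=4 acc=0xEDABEE -> emit ED AB EE, reset; bytes_emitted=3
After char 4 ('N'=13): chars_in_quartet=1 acc=0xD bytes_emitted=3
After char 5 ('d'=29): chars_in_quartet=2 acc=0x35D bytes_emitted=3
After char 6 ('+'=62): chars_in_quartet=3 acc=0xD77E bytes_emitted=3
After char 7 ('F'=5): chars_in_quartet=4 acc=0x35DF85 -> emit 35 DF 85, reset; bytes_emitted=6
After char 8 ('w'=48): chars_in_quartet=1 acc=0x30 bytes_emitted=6
After char 9 ('9'=61): chars_in_quartet=2 acc=0xC3D bytes_emitted=6
After char 10 ('c'=28): chars_in_quartet=3 acc=0x30F5C bytes_emitted=6
Padding '=': partial quartet acc=0x30F5C -> emit C3 D7; bytes_emitted=8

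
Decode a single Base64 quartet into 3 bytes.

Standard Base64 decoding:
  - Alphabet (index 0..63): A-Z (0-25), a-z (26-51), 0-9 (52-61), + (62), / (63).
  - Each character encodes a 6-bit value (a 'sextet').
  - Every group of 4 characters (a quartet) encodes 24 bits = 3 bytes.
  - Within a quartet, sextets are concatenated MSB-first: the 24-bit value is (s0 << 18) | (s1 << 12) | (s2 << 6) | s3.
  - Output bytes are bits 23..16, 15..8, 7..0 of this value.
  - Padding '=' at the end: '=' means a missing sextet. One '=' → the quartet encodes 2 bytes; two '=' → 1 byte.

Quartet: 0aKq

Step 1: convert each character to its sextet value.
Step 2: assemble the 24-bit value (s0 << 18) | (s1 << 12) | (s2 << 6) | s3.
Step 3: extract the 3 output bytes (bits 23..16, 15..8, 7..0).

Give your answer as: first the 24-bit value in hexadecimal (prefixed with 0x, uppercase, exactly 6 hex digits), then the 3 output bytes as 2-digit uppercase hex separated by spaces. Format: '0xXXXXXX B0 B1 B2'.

Sextets: 0=52, a=26, K=10, q=42
24-bit: (52<<18) | (26<<12) | (10<<6) | 42
      = 0xD00000 | 0x01A000 | 0x000280 | 0x00002A
      = 0xD1A2AA
Bytes: (v>>16)&0xFF=D1, (v>>8)&0xFF=A2, v&0xFF=AA

Answer: 0xD1A2AA D1 A2 AA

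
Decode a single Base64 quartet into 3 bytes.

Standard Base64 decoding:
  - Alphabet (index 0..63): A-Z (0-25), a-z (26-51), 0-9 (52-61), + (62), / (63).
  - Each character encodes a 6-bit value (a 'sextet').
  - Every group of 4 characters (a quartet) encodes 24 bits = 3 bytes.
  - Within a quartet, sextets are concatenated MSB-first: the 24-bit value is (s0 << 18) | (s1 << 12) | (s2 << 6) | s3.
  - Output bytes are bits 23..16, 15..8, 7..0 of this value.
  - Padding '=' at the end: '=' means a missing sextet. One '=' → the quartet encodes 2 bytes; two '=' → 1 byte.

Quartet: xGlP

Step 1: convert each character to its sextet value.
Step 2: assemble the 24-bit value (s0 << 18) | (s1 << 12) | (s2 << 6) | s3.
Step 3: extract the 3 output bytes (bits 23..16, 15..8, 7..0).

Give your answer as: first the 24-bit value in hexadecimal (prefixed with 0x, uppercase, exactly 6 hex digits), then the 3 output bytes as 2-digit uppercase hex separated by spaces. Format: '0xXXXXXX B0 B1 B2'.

Sextets: x=49, G=6, l=37, P=15
24-bit: (49<<18) | (6<<12) | (37<<6) | 15
      = 0xC40000 | 0x006000 | 0x000940 | 0x00000F
      = 0xC4694F
Bytes: (v>>16)&0xFF=C4, (v>>8)&0xFF=69, v&0xFF=4F

Answer: 0xC4694F C4 69 4F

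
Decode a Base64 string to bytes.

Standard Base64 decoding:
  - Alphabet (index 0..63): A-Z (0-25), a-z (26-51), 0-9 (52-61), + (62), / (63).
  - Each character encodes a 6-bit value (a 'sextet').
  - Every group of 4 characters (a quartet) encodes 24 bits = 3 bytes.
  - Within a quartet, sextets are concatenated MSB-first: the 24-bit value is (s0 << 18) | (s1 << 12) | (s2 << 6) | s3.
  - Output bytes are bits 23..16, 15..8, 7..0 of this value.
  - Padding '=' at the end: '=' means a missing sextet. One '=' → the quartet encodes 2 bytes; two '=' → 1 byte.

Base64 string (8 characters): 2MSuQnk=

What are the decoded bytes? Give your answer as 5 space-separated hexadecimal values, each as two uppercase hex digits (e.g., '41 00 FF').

After char 0 ('2'=54): chars_in_quartet=1 acc=0x36 bytes_emitted=0
After char 1 ('M'=12): chars_in_quartet=2 acc=0xD8C bytes_emitted=0
After char 2 ('S'=18): chars_in_quartet=3 acc=0x36312 bytes_emitted=0
After char 3 ('u'=46): chars_in_quartet=4 acc=0xD8C4AE -> emit D8 C4 AE, reset; bytes_emitted=3
After char 4 ('Q'=16): chars_in_quartet=1 acc=0x10 bytes_emitted=3
After char 5 ('n'=39): chars_in_quartet=2 acc=0x427 bytes_emitted=3
After char 6 ('k'=36): chars_in_quartet=3 acc=0x109E4 bytes_emitted=3
Padding '=': partial quartet acc=0x109E4 -> emit 42 79; bytes_emitted=5

Answer: D8 C4 AE 42 79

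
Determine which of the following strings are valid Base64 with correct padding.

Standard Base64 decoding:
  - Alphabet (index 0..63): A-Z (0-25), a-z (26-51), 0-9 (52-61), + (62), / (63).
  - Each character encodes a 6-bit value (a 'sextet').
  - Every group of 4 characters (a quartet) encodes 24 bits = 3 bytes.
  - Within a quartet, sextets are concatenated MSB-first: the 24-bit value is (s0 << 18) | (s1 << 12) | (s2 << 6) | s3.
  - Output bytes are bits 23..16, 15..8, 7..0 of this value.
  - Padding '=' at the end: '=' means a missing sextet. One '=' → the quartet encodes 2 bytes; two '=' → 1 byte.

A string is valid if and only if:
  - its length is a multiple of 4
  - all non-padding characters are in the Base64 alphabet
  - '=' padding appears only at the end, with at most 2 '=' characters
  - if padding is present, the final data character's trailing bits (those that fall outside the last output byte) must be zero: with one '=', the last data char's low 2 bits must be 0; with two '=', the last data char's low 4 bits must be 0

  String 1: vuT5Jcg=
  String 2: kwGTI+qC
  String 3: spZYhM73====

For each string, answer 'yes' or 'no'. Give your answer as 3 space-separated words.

Answer: yes yes no

Derivation:
String 1: 'vuT5Jcg=' → valid
String 2: 'kwGTI+qC' → valid
String 3: 'spZYhM73====' → invalid (4 pad chars (max 2))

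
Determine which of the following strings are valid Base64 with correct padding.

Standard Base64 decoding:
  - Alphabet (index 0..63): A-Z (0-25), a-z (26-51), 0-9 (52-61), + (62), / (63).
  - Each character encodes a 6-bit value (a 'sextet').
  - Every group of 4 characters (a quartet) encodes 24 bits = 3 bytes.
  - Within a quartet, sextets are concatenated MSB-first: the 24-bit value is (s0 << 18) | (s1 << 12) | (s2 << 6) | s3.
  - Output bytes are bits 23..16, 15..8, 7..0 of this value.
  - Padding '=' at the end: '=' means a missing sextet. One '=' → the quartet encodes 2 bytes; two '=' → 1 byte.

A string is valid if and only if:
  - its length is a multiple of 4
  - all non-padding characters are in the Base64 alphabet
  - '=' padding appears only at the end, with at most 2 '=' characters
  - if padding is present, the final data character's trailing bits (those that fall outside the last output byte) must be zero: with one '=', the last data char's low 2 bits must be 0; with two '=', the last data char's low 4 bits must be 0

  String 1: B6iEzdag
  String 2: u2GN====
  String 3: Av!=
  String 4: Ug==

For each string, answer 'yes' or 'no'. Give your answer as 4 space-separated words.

String 1: 'B6iEzdag' → valid
String 2: 'u2GN====' → invalid (4 pad chars (max 2))
String 3: 'Av!=' → invalid (bad char(s): ['!'])
String 4: 'Ug==' → valid

Answer: yes no no yes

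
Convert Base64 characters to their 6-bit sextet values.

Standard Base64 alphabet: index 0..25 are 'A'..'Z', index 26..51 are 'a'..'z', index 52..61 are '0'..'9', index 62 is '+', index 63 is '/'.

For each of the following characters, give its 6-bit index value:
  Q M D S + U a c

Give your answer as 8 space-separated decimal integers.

'Q': A..Z range, ord('Q') − ord('A') = 16
'M': A..Z range, ord('M') − ord('A') = 12
'D': A..Z range, ord('D') − ord('A') = 3
'S': A..Z range, ord('S') − ord('A') = 18
'+': index 62
'U': A..Z range, ord('U') − ord('A') = 20
'a': a..z range, 26 + ord('a') − ord('a') = 26
'c': a..z range, 26 + ord('c') − ord('a') = 28

Answer: 16 12 3 18 62 20 26 28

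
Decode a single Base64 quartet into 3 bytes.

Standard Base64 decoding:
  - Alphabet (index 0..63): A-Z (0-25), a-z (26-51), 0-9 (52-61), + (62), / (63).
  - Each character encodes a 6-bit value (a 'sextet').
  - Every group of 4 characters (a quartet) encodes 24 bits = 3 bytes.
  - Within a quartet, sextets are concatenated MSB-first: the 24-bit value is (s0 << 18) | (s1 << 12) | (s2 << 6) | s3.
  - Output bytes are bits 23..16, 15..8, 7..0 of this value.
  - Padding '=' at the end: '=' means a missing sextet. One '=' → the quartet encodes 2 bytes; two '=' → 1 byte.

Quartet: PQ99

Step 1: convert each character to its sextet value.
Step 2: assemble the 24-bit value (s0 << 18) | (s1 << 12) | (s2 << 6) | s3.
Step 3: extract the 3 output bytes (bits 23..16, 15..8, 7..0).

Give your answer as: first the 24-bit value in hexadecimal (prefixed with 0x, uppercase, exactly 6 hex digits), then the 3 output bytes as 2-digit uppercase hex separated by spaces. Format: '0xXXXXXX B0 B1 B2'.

Answer: 0x3D0F7D 3D 0F 7D

Derivation:
Sextets: P=15, Q=16, 9=61, 9=61
24-bit: (15<<18) | (16<<12) | (61<<6) | 61
      = 0x3C0000 | 0x010000 | 0x000F40 | 0x00003D
      = 0x3D0F7D
Bytes: (v>>16)&0xFF=3D, (v>>8)&0xFF=0F, v&0xFF=7D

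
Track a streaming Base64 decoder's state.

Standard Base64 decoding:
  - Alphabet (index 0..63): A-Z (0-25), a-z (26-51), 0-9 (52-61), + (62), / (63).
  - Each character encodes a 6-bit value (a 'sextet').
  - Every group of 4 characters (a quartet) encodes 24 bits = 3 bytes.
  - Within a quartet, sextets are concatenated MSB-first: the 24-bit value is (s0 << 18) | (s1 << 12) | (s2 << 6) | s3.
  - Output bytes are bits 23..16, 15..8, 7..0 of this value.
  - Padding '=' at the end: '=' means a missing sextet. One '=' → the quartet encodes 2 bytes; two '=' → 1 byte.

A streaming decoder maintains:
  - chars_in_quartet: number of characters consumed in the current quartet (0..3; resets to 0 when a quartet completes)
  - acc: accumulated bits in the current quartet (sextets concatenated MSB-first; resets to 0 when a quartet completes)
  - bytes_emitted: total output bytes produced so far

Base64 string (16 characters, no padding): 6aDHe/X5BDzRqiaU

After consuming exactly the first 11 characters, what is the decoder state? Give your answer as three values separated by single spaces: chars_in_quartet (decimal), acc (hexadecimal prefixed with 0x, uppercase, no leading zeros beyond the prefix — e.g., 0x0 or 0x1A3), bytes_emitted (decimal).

Answer: 3 0x10F3 6

Derivation:
After char 0 ('6'=58): chars_in_quartet=1 acc=0x3A bytes_emitted=0
After char 1 ('a'=26): chars_in_quartet=2 acc=0xE9A bytes_emitted=0
After char 2 ('D'=3): chars_in_quartet=3 acc=0x3A683 bytes_emitted=0
After char 3 ('H'=7): chars_in_quartet=4 acc=0xE9A0C7 -> emit E9 A0 C7, reset; bytes_emitted=3
After char 4 ('e'=30): chars_in_quartet=1 acc=0x1E bytes_emitted=3
After char 5 ('/'=63): chars_in_quartet=2 acc=0x7BF bytes_emitted=3
After char 6 ('X'=23): chars_in_quartet=3 acc=0x1EFD7 bytes_emitted=3
After char 7 ('5'=57): chars_in_quartet=4 acc=0x7BF5F9 -> emit 7B F5 F9, reset; bytes_emitted=6
After char 8 ('B'=1): chars_in_quartet=1 acc=0x1 bytes_emitted=6
After char 9 ('D'=3): chars_in_quartet=2 acc=0x43 bytes_emitted=6
After char 10 ('z'=51): chars_in_quartet=3 acc=0x10F3 bytes_emitted=6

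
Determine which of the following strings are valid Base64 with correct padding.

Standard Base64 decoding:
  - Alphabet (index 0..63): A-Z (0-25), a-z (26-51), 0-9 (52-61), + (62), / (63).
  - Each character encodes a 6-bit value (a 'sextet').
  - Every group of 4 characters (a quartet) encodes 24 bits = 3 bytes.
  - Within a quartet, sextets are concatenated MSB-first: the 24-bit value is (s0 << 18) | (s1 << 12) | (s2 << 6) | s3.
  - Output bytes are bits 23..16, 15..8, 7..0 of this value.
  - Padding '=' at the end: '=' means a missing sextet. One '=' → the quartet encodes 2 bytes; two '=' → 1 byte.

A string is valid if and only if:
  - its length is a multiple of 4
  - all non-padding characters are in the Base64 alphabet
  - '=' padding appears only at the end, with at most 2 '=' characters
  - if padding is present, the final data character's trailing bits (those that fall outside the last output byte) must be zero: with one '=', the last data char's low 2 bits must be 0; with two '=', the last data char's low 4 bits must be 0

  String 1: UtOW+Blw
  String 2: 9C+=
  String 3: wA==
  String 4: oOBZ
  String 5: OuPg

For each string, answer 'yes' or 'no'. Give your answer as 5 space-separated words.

Answer: yes no yes yes yes

Derivation:
String 1: 'UtOW+Blw' → valid
String 2: '9C+=' → invalid (bad trailing bits)
String 3: 'wA==' → valid
String 4: 'oOBZ' → valid
String 5: 'OuPg' → valid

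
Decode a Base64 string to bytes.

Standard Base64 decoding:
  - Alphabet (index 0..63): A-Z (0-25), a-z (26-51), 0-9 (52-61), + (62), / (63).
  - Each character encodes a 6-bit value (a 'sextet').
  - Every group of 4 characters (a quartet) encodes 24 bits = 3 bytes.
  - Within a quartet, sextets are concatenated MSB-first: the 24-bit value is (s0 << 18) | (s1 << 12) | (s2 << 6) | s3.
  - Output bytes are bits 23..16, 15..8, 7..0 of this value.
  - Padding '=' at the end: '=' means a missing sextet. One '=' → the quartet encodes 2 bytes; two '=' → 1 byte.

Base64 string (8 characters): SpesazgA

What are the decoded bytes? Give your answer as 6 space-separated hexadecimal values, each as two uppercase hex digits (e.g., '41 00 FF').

After char 0 ('S'=18): chars_in_quartet=1 acc=0x12 bytes_emitted=0
After char 1 ('p'=41): chars_in_quartet=2 acc=0x4A9 bytes_emitted=0
After char 2 ('e'=30): chars_in_quartet=3 acc=0x12A5E bytes_emitted=0
After char 3 ('s'=44): chars_in_quartet=4 acc=0x4A97AC -> emit 4A 97 AC, reset; bytes_emitted=3
After char 4 ('a'=26): chars_in_quartet=1 acc=0x1A bytes_emitted=3
After char 5 ('z'=51): chars_in_quartet=2 acc=0x6B3 bytes_emitted=3
After char 6 ('g'=32): chars_in_quartet=3 acc=0x1ACE0 bytes_emitted=3
After char 7 ('A'=0): chars_in_quartet=4 acc=0x6B3800 -> emit 6B 38 00, reset; bytes_emitted=6

Answer: 4A 97 AC 6B 38 00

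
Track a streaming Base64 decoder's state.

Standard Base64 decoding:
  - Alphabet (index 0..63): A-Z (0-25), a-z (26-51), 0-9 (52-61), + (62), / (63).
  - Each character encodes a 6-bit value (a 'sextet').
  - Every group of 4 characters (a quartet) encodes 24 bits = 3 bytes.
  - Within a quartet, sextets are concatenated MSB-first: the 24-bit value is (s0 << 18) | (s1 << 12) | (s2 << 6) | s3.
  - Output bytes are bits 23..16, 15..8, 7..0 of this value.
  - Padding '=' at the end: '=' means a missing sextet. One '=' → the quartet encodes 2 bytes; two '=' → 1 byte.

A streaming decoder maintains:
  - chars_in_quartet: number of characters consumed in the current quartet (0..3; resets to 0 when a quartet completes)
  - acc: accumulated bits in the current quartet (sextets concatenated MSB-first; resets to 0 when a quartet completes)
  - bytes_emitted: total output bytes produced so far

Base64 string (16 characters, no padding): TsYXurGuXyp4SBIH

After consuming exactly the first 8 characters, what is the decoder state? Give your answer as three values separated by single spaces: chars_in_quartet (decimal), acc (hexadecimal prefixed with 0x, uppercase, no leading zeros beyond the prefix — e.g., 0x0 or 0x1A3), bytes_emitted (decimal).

Answer: 0 0x0 6

Derivation:
After char 0 ('T'=19): chars_in_quartet=1 acc=0x13 bytes_emitted=0
After char 1 ('s'=44): chars_in_quartet=2 acc=0x4EC bytes_emitted=0
After char 2 ('Y'=24): chars_in_quartet=3 acc=0x13B18 bytes_emitted=0
After char 3 ('X'=23): chars_in_quartet=4 acc=0x4EC617 -> emit 4E C6 17, reset; bytes_emitted=3
After char 4 ('u'=46): chars_in_quartet=1 acc=0x2E bytes_emitted=3
After char 5 ('r'=43): chars_in_quartet=2 acc=0xBAB bytes_emitted=3
After char 6 ('G'=6): chars_in_quartet=3 acc=0x2EAC6 bytes_emitted=3
After char 7 ('u'=46): chars_in_quartet=4 acc=0xBAB1AE -> emit BA B1 AE, reset; bytes_emitted=6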